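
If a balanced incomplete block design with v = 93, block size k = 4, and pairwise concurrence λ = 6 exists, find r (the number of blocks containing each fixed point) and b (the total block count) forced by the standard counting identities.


Any 2-(v, k, λ) BIBD satisfies two necessary conditions:
  (i)  Each point sits in r blocks, and counting incidences through any fixed point gives r(k − 1) = λ(v − 1), so r = λ(v − 1)/(k − 1).
  (ii) Total incidences bk = vr, so b = vr/k.
Step 1: r = λ(v − 1)/(k − 1) = 6·(93 − 1)/(4 − 1) = 6·92/3 = 552/3 = 184.
Step 2: b = vr/k = 93·184/4 = 17112/4 = 4278.
Check integrality: r = 184 ∈ Z ✓, b = 4278 ∈ Z ✓.
(These identities are necessary conditions: they determine r and b for any design with these parameters, but do not by themselves prove that one exists.)

r = 184, b = 4278.


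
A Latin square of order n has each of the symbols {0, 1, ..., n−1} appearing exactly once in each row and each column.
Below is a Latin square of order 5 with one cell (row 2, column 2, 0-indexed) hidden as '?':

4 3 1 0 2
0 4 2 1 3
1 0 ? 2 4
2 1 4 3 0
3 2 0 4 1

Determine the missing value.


Row 2 contains symbols [0, 1, 2, 4] — missing [3].
Column 2 contains symbols [0, 1, 2, 4] — missing [3].
The missing symbol must appear in both missing sets; intersection = [3].
Therefore the hidden value is 3.

Missing value = 3.


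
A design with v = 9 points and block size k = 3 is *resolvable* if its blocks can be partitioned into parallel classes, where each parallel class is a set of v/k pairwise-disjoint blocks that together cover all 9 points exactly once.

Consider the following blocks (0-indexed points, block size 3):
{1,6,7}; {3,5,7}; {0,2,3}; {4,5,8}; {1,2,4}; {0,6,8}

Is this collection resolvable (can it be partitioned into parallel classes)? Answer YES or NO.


v = 9, block size k = 3, number of blocks = 6.
For resolvability, blocks must partition into parallel classes of size v/k = 3.
Total blocks must therefore be a multiple of 3: 6 = 3·2 + 0 ⇒ divisible ✓.
Greedy packing gives 2 candidate class(es). Each should be a full parallel class (size 3, covers all 9 points).
  Class 1 (3 blocks): {1,6,7}; {0,2,3}; {4,5,8}. Points covered: [0, 1, 2, 3, 4, 5, 6, 7, 8].
  Class 2 (3 blocks): {3,5,7}; {1,2,4}; {0,6,8}. Points covered: [0, 1, 2, 3, 4, 5, 6, 7, 8].
All classes full (size 3)? YES. All classes cover every point? YES.
Resolvable? YES.

YES


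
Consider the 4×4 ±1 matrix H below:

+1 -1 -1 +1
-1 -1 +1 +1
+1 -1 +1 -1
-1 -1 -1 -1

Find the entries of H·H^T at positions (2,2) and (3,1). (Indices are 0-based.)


Row 1 of H: [-1, -1, 1, 1].
Row 2 of H: [1, -1, 1, -1].
Row 3 of H: [-1, -1, -1, -1].
(H·H^T)[2][2] = Σ_j H[2][j]·H[2][j] = (1)² + (-1)² + (1)² + (-1)² = 1 + 1 + 1 + 1 = 4.
(H·H^T)[3][1] = Σ_j H[3][j]·H[1][j] = (-1)·(-1) + (-1)·(-1) + (-1)·(1) + (-1)·(1) = 1 + 1 + -1 + -1 = 0.
So rows 3 and 1 are orthogonal; the diagonal entry equals n = 4.

(2,2) entry = 4; (3,1) entry = 0.


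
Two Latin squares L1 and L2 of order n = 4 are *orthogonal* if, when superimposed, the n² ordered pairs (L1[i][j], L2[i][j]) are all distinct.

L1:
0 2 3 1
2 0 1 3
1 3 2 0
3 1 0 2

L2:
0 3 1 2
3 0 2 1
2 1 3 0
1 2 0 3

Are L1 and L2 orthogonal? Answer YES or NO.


Form the n² = 16 superimposed pairs (L1[i][j], L2[i][j]), row by row (rows and columns indexed from 0):
row 0: (0,0) (2,3) (3,1) (1,2)
row 1: (2,3) (0,0) (1,2) (3,1)
row 2: (1,2) (3,1) (2,3) (0,0)
row 3: (3,1) (1,2) (0,0) (2,3)
Orthogonality requires all 16 pairs distinct.
But the pair (2,3) repeats: cell (0,1) has L1 = 2, L2 = 3, and cell (1,0) has L1 = 2, L2 = 3.
A repeated pair means some other pair never occurs (only 4 distinct pairs out of 16), so the squares are not orthogonal.
Conclusion: NO.

NO


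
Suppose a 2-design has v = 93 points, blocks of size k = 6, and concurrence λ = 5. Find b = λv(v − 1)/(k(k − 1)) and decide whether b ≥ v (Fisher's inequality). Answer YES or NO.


r = λ(v − 1)/(k − 1) = 5·92/5 = 92.
b = vr/k = 93·92/6 = 1426.
Fisher's inequality: b ≥ v ⇔ 1426 ≥ 93? YES.

YES


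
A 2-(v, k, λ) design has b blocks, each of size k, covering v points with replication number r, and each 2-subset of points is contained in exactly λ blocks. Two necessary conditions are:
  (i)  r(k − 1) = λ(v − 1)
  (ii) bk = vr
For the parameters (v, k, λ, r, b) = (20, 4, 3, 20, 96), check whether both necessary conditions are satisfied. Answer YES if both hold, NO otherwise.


Condition (i): r(k − 1) = 20·3 = 60; λ(v − 1) = 3·19 = 57. Match? NO.
Condition (ii): bk = 96·4 = 384; vr = 20·20 = 400. Match? NO.
Both conditions hold? NO.

NO


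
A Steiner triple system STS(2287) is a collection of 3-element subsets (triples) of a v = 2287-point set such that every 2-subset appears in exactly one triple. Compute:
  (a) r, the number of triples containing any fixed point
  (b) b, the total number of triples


An STS(v) is a 2-(v, 3, 1) BIBD: block size k = 3, λ = 1.
Replication: r(k − 1) = λ(v − 1) ⇒ r·2 = 2287 − 1 = 2286 ⇒ r = 1143.
Block count: bk = vr ⇒ b·3 = 2287·1143 = 2614041 ⇒ b = 871347.
(Check via b = v(v − 1)/6 = 2287·2286/6 = 5228082/6 = 871347.)

r = 1143, b = 871347.


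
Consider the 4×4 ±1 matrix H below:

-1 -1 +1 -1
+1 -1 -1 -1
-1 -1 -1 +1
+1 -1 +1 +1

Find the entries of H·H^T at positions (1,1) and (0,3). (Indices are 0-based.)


Row 0 of H: [-1, -1, 1, -1].
Row 1 of H: [1, -1, -1, -1].
Row 3 of H: [1, -1, 1, 1].
(H·H^T)[1][1] = Σ_j H[1][j]·H[1][j] = (1)² + (-1)² + (-1)² + (-1)² = 1 + 1 + 1 + 1 = 4.
(H·H^T)[0][3] = Σ_j H[0][j]·H[3][j] = (-1)·(1) + (-1)·(-1) + (1)·(1) + (-1)·(1) = -1 + 1 + 1 + -1 = 0.
So rows 0 and 3 are orthogonal; the diagonal entry equals n = 4.

(1,1) entry = 4; (0,3) entry = 0.


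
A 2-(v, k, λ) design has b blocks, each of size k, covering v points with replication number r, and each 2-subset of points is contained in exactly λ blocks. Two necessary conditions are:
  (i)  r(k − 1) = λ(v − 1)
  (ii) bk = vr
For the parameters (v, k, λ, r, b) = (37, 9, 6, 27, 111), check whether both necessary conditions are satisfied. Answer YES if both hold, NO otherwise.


Condition (i): r(k − 1) = 27·8 = 216; λ(v − 1) = 6·36 = 216. Match? YES.
Condition (ii): bk = 111·9 = 999; vr = 37·27 = 999. Match? YES.
Both conditions hold? YES.

YES


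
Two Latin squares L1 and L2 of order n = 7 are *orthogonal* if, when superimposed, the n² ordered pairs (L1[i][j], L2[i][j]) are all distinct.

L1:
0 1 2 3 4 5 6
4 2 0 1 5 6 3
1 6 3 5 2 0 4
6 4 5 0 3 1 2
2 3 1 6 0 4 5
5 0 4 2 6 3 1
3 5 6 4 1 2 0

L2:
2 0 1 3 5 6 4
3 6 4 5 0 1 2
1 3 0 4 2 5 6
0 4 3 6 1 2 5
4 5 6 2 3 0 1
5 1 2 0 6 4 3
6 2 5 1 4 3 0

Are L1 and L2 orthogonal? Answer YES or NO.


Form the n² = 49 superimposed pairs (L1[i][j], L2[i][j]), row by row (rows and columns indexed from 0):
row 0: (0,2) (1,0) (2,1) (3,3) (4,5) (5,6) (6,4)
row 1: (4,3) (2,6) (0,4) (1,5) (5,0) (6,1) (3,2)
row 2: (1,1) (6,3) (3,0) (5,4) (2,2) (0,5) (4,6)
row 3: (6,0) (4,4) (5,3) (0,6) (3,1) (1,2) (2,5)
row 4: (2,4) (3,5) (1,6) (6,2) (0,3) (4,0) (5,1)
row 5: (5,5) (0,1) (4,2) (2,0) (6,6) (3,4) (1,3)
row 6: (3,6) (5,2) (6,5) (4,1) (1,4) (2,3) (0,0)
Orthogonality requires all 49 pairs distinct.
Check by first coordinate: for each symbol s of L1, list the L2 entries in the n cells where L1 = s; they must all differ.
  L1 = 0: L2 entries (in reading order) 2, 4, 5, 6, 3, 1, 0 — all 7 distinct ✓
  L1 = 1: L2 entries (in reading order) 0, 5, 1, 2, 6, 3, 4 — all 7 distinct ✓
  L1 = 2: L2 entries (in reading order) 1, 6, 2, 5, 4, 0, 3 — all 7 distinct ✓
  L1 = 3: L2 entries (in reading order) 3, 2, 0, 1, 5, 4, 6 — all 7 distinct ✓
  L1 = 4: L2 entries (in reading order) 5, 3, 6, 4, 0, 2, 1 — all 7 distinct ✓
  L1 = 5: L2 entries (in reading order) 6, 0, 4, 3, 1, 5, 2 — all 7 distinct ✓
  L1 = 6: L2 entries (in reading order) 4, 1, 3, 0, 2, 6, 5 — all 7 distinct ✓
Every symbol of L1 meets every symbol of L2 exactly once, so all 49 pairs are distinct (49 of 49).
Conclusion: YES.

YES


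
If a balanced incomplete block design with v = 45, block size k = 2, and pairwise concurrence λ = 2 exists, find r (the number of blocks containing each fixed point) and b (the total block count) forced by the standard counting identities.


Any 2-(v, k, λ) BIBD satisfies two necessary conditions:
  (i)  Each point sits in r blocks, and counting incidences through any fixed point gives r(k − 1) = λ(v − 1), so r = λ(v − 1)/(k − 1).
  (ii) Total incidences bk = vr, so b = vr/k.
Step 1: r = λ(v − 1)/(k − 1) = 2·(45 − 1)/(2 − 1) = 2·44/1 = 88/1 = 88.
Step 2: b = vr/k = 45·88/2 = 3960/2 = 1980.
Check integrality: r = 88 ∈ Z ✓, b = 1980 ∈ Z ✓.
(These identities are necessary conditions: they determine r and b for any design with these parameters, but do not by themselves prove that one exists.)

r = 88, b = 1980.


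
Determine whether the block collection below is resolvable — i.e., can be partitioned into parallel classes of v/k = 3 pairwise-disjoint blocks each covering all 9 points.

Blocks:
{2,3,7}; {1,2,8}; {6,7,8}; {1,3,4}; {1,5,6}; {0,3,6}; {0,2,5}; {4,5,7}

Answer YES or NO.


v = 9, block size k = 3, number of blocks = 8.
For resolvability, blocks must partition into parallel classes of size v/k = 3.
Total blocks must therefore be a multiple of 3: 8 = 3·2 + 2 ⇒ not divisible ✗.
Resolvable? NO.

NO


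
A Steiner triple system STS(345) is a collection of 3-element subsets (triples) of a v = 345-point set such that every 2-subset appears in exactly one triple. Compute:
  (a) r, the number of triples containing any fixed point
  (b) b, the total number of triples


An STS(v) is a 2-(v, 3, 1) BIBD: block size k = 3, λ = 1.
Replication: r(k − 1) = λ(v − 1) ⇒ r·2 = 345 − 1 = 344 ⇒ r = 172.
Block count: b = v(v − 1)/6 = 345·344/6 = 118680/6 = 19780.
(Check via bk = vr: 19780·3 = 59340 = 345·172 = 59340 ✓.)

r = 172, b = 19780.


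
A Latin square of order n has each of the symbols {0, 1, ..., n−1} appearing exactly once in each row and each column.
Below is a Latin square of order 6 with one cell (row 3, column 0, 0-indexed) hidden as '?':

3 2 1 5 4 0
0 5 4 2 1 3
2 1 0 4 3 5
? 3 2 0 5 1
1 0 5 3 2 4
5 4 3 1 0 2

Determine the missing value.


Row 3 contains symbols [0, 1, 2, 3, 5] — missing [4].
Column 0 contains symbols [0, 1, 2, 3, 5] — missing [4].
The missing symbol must appear in both missing sets; intersection = [4].
Therefore the hidden value is 4.

Missing value = 4.


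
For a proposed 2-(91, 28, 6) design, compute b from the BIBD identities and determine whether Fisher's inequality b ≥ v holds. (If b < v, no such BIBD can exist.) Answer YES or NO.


r = λ(v − 1)/(k − 1) = 6·90/27 = 20.
b = vr/k = 91·20/28 = 65.
Fisher's inequality: b ≥ v ⇔ 65 ≥ 91? NO.

NO


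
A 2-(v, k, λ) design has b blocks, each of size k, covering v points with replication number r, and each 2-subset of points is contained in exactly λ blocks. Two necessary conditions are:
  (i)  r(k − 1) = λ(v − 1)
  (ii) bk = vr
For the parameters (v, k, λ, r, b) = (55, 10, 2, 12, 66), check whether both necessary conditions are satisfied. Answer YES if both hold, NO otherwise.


Condition (i): r(k − 1) = 12·9 = 108; λ(v − 1) = 2·54 = 108. Match? YES.
Condition (ii): bk = 66·10 = 660; vr = 55·12 = 660. Match? YES.
Both conditions hold? YES.

YES


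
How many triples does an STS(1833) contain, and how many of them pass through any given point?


An STS(v) is a 2-(v, 3, 1) BIBD: block size k = 3, λ = 1.
Replication: r(k − 1) = λ(v − 1) ⇒ r·2 = 1833 − 1 = 1832 ⇒ r = 916.
Block count: bk = vr ⇒ b·3 = 1833·916 = 1679028 ⇒ b = 559676.

r = 916, b = 559676.


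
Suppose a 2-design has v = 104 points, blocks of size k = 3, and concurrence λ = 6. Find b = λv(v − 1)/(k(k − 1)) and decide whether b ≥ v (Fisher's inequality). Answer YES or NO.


r = λ(v − 1)/(k − 1) = 6·103/2 = 309.
b = vr/k = 104·309/3 = 10712.
Fisher's inequality: b ≥ v ⇔ 10712 ≥ 104? YES.

YES


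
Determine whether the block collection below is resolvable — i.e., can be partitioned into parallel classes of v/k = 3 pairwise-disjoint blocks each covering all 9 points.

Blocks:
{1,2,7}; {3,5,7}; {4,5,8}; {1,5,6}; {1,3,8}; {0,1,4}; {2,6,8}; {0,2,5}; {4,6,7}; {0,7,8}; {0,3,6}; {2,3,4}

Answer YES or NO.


v = 9, block size k = 3, number of blocks = 12.
For resolvability, blocks must partition into parallel classes of size v/k = 3.
Total blocks must therefore be a multiple of 3: 12 = 3·4 + 0 ⇒ divisible ✓.
Greedy packing gives 4 candidate class(es). Each should be a full parallel class (size 3, covers all 9 points).
  Class 1 (3 blocks): {1,2,7}; {4,5,8}; {0,3,6}. Points covered: [0, 1, 2, 3, 4, 5, 6, 7, 8].
  Class 2 (3 blocks): {3,5,7}; {0,1,4}; {2,6,8}. Points covered: [0, 1, 2, 3, 4, 5, 6, 7, 8].
  Class 3 (3 blocks): {1,5,6}; {0,7,8}; {2,3,4}. Points covered: [0, 1, 2, 3, 4, 5, 6, 7, 8].
  Class 4 (3 blocks): {1,3,8}; {0,2,5}; {4,6,7}. Points covered: [0, 1, 2, 3, 4, 5, 6, 7, 8].
All classes full (size 3)? YES. All classes cover every point? YES.
Resolvable? YES.

YES


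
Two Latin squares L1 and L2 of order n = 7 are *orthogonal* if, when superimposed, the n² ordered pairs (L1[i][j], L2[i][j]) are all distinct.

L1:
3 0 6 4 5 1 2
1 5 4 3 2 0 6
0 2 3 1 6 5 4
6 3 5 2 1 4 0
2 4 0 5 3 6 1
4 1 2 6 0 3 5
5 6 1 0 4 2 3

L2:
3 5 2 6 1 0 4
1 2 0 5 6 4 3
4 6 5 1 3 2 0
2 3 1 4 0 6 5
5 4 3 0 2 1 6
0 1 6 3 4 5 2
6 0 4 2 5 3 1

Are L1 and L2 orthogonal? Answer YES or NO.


Form the n² = 49 superimposed pairs (L1[i][j], L2[i][j]), row by row (rows and columns indexed from 0):
row 0: (3,3) (0,5) (6,2) (4,6) (5,1) (1,0) (2,4)
row 1: (1,1) (5,2) (4,0) (3,5) (2,6) (0,4) (6,3)
row 2: (0,4) (2,6) (3,5) (1,1) (6,3) (5,2) (4,0)
row 3: (6,2) (3,3) (5,1) (2,4) (1,0) (4,6) (0,5)
row 4: (2,5) (4,4) (0,3) (5,0) (3,2) (6,1) (1,6)
row 5: (4,0) (1,1) (2,6) (6,3) (0,4) (3,5) (5,2)
row 6: (5,6) (6,0) (1,4) (0,2) (4,5) (2,3) (3,1)
Orthogonality requires all 49 pairs distinct.
But the pair (0,4) repeats: cell (1,5) has L1 = 0, L2 = 4, and cell (2,0) has L1 = 0, L2 = 4.
A repeated pair means some other pair never occurs (only 28 distinct pairs out of 49), so the squares are not orthogonal.
Conclusion: NO.

NO


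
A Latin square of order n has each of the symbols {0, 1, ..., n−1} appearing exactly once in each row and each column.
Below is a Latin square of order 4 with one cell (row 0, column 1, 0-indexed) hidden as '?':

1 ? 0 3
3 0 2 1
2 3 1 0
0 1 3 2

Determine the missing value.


Row 0 contains symbols [0, 1, 3] — missing [2].
Column 1 contains symbols [0, 1, 3] — missing [2].
The missing symbol must appear in both missing sets; intersection = [2].
Therefore the hidden value is 2.

Missing value = 2.


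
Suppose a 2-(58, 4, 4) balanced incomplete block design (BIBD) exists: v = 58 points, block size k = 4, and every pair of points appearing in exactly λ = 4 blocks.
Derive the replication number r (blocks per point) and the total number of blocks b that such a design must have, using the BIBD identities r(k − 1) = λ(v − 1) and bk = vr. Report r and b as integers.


Any 2-(v, k, λ) BIBD satisfies two necessary conditions:
  (i)  Each point sits in r blocks, and counting incidences through any fixed point gives r(k − 1) = λ(v − 1), so r = λ(v − 1)/(k − 1).
  (ii) Total incidences bk = vr, so b = vr/k.
Step 1: r = λ(v − 1)/(k − 1) = 4·(58 − 1)/(4 − 1) = 4·57/3 = 228/3 = 76.
Step 2: b = vr/k = 58·76/4 = 4408/4 = 1102.
Check integrality: r = 76 ∈ Z ✓, b = 1102 ∈ Z ✓.
(These identities are necessary conditions: they determine r and b for any design with these parameters, but do not by themselves prove that one exists.)

r = 76, b = 1102.


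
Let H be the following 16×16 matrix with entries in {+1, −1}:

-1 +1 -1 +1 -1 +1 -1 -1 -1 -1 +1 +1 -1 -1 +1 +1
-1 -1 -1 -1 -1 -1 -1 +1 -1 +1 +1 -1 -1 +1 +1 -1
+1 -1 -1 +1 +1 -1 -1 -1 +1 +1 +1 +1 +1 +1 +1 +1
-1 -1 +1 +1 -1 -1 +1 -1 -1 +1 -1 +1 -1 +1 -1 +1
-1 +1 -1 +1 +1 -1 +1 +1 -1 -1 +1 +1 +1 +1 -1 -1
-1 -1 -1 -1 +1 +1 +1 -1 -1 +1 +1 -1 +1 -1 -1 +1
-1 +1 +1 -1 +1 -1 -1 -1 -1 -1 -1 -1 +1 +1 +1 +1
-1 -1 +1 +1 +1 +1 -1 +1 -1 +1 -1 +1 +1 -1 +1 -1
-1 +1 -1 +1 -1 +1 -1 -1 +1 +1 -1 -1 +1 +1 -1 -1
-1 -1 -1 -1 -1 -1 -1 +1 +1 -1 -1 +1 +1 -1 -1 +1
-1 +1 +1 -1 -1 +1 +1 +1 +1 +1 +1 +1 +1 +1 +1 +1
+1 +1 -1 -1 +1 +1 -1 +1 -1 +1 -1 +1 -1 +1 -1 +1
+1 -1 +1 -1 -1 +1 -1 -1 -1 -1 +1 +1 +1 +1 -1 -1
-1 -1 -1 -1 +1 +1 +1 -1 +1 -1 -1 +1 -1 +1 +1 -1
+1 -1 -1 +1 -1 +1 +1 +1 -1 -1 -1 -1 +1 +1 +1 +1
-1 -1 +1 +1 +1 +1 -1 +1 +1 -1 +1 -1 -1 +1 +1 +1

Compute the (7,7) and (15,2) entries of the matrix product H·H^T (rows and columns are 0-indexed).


Row 2 of H: [1, -1, -1, 1, 1, -1, -1, -1, 1, 1, 1, 1, 1, 1, 1, 1].
Row 7 of H: [-1, -1, 1, 1, 1, 1, -1, 1, -1, 1, -1, 1, 1, -1, 1, -1].
Row 15 of H: [-1, -1, 1, 1, 1, 1, -1, 1, 1, -1, 1, -1, -1, 1, 1, 1].
(H·H^T)[7][7] = Σ_j H[7][j]·H[7][j] = (-1)² + (-1)² + (1)² + (1)² + (1)² + (1)² + (-1)² + (1)² + (-1)² + (1)² + (-1)² + (1)² + (1)² + (-1)² + (1)² + (-1)² = 1 + 1 + 1 + 1 + 1 + 1 + 1 + 1 + 1 + 1 + 1 + 1 + 1 + 1 + 1 + 1 = 16.
(H·H^T)[15][2] = Σ_j H[15][j]·H[2][j] = (-1)·(1) + (-1)·(-1) + (1)·(-1) + (1)·(1) + (1)·(1) + (1)·(-1) + (-1)·(-1) + (1)·(-1) + (1)·(1) + (-1)·(1) + (1)·(1) + (-1)·(1) + (-1)·(1) + (1)·(1) + (1)·(1) + (1)·(1) = -1 + 1 + -1 + 1 + 1 + -1 + 1 + -1 + 1 + -1 + 1 + -1 + -1 + 1 + 1 + 1 = 2.
Rows 15 and 2 are not orthogonal (dot product = 2 ≠ 0), so H is not a Hadamard matrix.

(7,7) entry = 16; (15,2) entry = 2.


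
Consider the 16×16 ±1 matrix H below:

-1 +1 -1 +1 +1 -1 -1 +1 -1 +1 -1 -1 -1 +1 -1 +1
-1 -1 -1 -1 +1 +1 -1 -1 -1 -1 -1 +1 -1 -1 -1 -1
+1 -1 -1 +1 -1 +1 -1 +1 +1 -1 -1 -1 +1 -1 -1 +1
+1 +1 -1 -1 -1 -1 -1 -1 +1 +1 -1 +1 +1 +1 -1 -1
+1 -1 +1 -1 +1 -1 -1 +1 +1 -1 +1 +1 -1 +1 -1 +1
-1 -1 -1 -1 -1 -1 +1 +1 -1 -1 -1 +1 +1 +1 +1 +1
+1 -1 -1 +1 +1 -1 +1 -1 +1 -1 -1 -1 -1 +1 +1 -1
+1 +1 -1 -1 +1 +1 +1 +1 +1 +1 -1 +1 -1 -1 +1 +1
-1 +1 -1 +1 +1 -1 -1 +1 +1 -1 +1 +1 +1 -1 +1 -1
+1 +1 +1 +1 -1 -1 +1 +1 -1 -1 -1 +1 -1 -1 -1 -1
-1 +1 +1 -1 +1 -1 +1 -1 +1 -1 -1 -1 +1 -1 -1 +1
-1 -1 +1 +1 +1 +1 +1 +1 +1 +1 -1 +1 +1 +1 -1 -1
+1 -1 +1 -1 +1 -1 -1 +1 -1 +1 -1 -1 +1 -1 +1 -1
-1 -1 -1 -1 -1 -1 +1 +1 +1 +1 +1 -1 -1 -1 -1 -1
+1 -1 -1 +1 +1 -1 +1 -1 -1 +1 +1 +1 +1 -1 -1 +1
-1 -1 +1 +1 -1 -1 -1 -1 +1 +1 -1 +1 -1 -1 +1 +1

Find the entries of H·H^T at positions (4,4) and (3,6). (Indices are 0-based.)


Row 3 of H: [1, 1, -1, -1, -1, -1, -1, -1, 1, 1, -1, 1, 1, 1, -1, -1].
Row 4 of H: [1, -1, 1, -1, 1, -1, -1, 1, 1, -1, 1, 1, -1, 1, -1, 1].
Row 6 of H: [1, -1, -1, 1, 1, -1, 1, -1, 1, -1, -1, -1, -1, 1, 1, -1].
(H·H^T)[4][4] = Σ_j H[4][j]·H[4][j] = (1)² + (-1)² + (1)² + (-1)² + (1)² + (-1)² + (-1)² + (1)² + (1)² + (-1)² + (1)² + (1)² + (-1)² + (1)² + (-1)² + (1)² = 1 + 1 + 1 + 1 + 1 + 1 + 1 + 1 + 1 + 1 + 1 + 1 + 1 + 1 + 1 + 1 = 16.
(H·H^T)[3][6] = Σ_j H[3][j]·H[6][j] = (1)·(1) + (1)·(-1) + (-1)·(-1) + (-1)·(1) + (-1)·(1) + (-1)·(-1) + (-1)·(1) + (-1)·(-1) + (1)·(1) + (1)·(-1) + (-1)·(-1) + (1)·(-1) + (1)·(-1) + (1)·(1) + (-1)·(1) + (-1)·(-1) = 1 + -1 + 1 + -1 + -1 + 1 + -1 + 1 + 1 + -1 + 1 + -1 + -1 + 1 + -1 + 1 = 0.
So rows 3 and 6 are orthogonal; the diagonal entry equals n = 16.

(4,4) entry = 16; (3,6) entry = 0.


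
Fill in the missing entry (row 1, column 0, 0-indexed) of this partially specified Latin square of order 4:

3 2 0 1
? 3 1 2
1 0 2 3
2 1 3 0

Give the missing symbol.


Row 1 contains symbols [1, 2, 3] — missing [0].
Column 0 contains symbols [1, 2, 3] — missing [0].
The missing symbol must appear in both missing sets; intersection = [0].
Therefore the hidden value is 0.

Missing value = 0.


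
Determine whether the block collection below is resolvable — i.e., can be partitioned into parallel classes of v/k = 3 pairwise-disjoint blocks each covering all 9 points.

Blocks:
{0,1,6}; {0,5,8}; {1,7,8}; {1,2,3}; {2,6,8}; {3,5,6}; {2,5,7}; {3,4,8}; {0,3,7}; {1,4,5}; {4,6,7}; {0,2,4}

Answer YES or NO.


v = 9, block size k = 3, number of blocks = 12.
For resolvability, blocks must partition into parallel classes of size v/k = 3.
Total blocks must therefore be a multiple of 3: 12 = 3·4 + 0 ⇒ divisible ✓.
Greedy packing gives 4 candidate class(es). Each should be a full parallel class (size 3, covers all 9 points).
  Class 1 (3 blocks): {0,1,6}; {2,5,7}; {3,4,8}. Points covered: [0, 1, 2, 3, 4, 5, 6, 7, 8].
  Class 2 (3 blocks): {0,5,8}; {1,2,3}; {4,6,7}. Points covered: [0, 1, 2, 3, 4, 5, 6, 7, 8].
  Class 3 (3 blocks): {1,7,8}; {3,5,6}; {0,2,4}. Points covered: [0, 1, 2, 3, 4, 5, 6, 7, 8].
  Class 4 (3 blocks): {2,6,8}; {0,3,7}; {1,4,5}. Points covered: [0, 1, 2, 3, 4, 5, 6, 7, 8].
All classes full (size 3)? YES. All classes cover every point? YES.
Resolvable? YES.

YES


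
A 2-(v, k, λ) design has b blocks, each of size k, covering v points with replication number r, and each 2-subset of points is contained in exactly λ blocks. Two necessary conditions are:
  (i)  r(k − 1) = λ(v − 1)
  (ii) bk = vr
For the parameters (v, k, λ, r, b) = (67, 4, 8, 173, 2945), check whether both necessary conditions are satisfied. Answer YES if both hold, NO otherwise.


Condition (i): r(k − 1) = 173·3 = 519; λ(v − 1) = 8·66 = 528. Match? NO.
Condition (ii): bk = 2945·4 = 11780; vr = 67·173 = 11591. Match? NO.
Both conditions hold? NO.

NO


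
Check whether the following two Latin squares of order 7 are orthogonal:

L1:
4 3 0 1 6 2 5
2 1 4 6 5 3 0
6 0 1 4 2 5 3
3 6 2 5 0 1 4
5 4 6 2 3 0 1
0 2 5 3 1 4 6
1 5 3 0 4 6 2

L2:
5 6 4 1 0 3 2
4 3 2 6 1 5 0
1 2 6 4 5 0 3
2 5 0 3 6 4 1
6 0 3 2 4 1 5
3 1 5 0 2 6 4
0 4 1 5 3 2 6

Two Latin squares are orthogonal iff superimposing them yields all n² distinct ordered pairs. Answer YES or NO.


Form the n² = 49 superimposed pairs (L1[i][j], L2[i][j]), row by row (rows and columns indexed from 0):
row 0: (4,5) (3,6) (0,4) (1,1) (6,0) (2,3) (5,2)
row 1: (2,4) (1,3) (4,2) (6,6) (5,1) (3,5) (0,0)
row 2: (6,1) (0,2) (1,6) (4,4) (2,5) (5,0) (3,3)
row 3: (3,2) (6,5) (2,0) (5,3) (0,6) (1,4) (4,1)
row 4: (5,6) (4,0) (6,3) (2,2) (3,4) (0,1) (1,5)
row 5: (0,3) (2,1) (5,5) (3,0) (1,2) (4,6) (6,4)
row 6: (1,0) (5,4) (3,1) (0,5) (4,3) (6,2) (2,6)
Orthogonality requires all 49 pairs distinct.
Check by first coordinate: for each symbol s of L1, list the L2 entries in the n cells where L1 = s; they must all differ.
  L1 = 0: L2 entries (in reading order) 4, 0, 2, 6, 1, 3, 5 — all 7 distinct ✓
  L1 = 1: L2 entries (in reading order) 1, 3, 6, 4, 5, 2, 0 — all 7 distinct ✓
  L1 = 2: L2 entries (in reading order) 3, 4, 5, 0, 2, 1, 6 — all 7 distinct ✓
  L1 = 3: L2 entries (in reading order) 6, 5, 3, 2, 4, 0, 1 — all 7 distinct ✓
  L1 = 4: L2 entries (in reading order) 5, 2, 4, 1, 0, 6, 3 — all 7 distinct ✓
  L1 = 5: L2 entries (in reading order) 2, 1, 0, 3, 6, 5, 4 — all 7 distinct ✓
  L1 = 6: L2 entries (in reading order) 0, 6, 1, 5, 3, 4, 2 — all 7 distinct ✓
Every symbol of L1 meets every symbol of L2 exactly once, so all 49 pairs are distinct (49 of 49).
Conclusion: YES.

YES


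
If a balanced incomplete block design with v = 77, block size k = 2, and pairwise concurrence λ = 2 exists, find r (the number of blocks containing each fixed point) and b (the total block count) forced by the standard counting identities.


Any 2-(v, k, λ) BIBD satisfies two necessary conditions:
  (i)  Each point sits in r blocks, and counting incidences through any fixed point gives r(k − 1) = λ(v − 1), so r = λ(v − 1)/(k − 1).
  (ii) Total incidences bk = vr, so b = vr/k.
Step 1: r = λ(v − 1)/(k − 1) = 2·(77 − 1)/(2 − 1) = 2·76/1 = 152/1 = 152.
Step 2: b = vr/k = 77·152/2 = 11704/2 = 5852.
Check integrality: r = 152 ∈ Z ✓, b = 5852 ∈ Z ✓.
(These identities are necessary conditions: they determine r and b for any design with these parameters, but do not by themselves prove that one exists.)

r = 152, b = 5852.


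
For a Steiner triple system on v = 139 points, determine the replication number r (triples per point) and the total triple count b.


An STS(v) is a 2-(v, 3, 1) BIBD: block size k = 3, λ = 1.
Replication: r(k − 1) = λ(v − 1) ⇒ r·2 = 139 − 1 = 138 ⇒ r = 69.
Block count: b = v(v − 1)/6 = 139·138/6 = 19182/6 = 3197.
(Check via bk = vr: 3197·3 = 9591 = 139·69 = 9591 ✓.)

r = 69, b = 3197.


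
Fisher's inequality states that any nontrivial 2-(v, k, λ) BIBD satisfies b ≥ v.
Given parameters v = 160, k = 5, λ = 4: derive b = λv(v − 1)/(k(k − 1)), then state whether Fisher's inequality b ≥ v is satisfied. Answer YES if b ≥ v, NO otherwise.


r = λ(v − 1)/(k − 1) = 4·159/4 = 159.
b = vr/k = 160·159/5 = 5088.
Fisher's inequality: b ≥ v ⇔ 5088 ≥ 160? YES.

YES


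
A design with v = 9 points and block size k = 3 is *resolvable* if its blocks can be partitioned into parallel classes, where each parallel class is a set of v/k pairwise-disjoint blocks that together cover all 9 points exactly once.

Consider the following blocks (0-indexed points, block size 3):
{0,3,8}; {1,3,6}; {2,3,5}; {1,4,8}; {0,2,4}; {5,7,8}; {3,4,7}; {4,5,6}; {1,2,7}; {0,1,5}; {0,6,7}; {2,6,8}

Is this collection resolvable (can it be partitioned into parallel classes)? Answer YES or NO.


v = 9, block size k = 3, number of blocks = 12.
For resolvability, blocks must partition into parallel classes of size v/k = 3.
Total blocks must therefore be a multiple of 3: 12 = 3·4 + 0 ⇒ divisible ✓.
Greedy packing gives 4 candidate class(es). Each should be a full parallel class (size 3, covers all 9 points).
  Class 1 (3 blocks): {0,3,8}; {4,5,6}; {1,2,7}. Points covered: [0, 1, 2, 3, 4, 5, 6, 7, 8].
  Class 2 (3 blocks): {1,3,6}; {0,2,4}; {5,7,8}. Points covered: [0, 1, 2, 3, 4, 5, 6, 7, 8].
  Class 3 (3 blocks): {2,3,5}; {1,4,8}; {0,6,7}. Points covered: [0, 1, 2, 3, 4, 5, 6, 7, 8].
  Class 4 (3 blocks): {3,4,7}; {0,1,5}; {2,6,8}. Points covered: [0, 1, 2, 3, 4, 5, 6, 7, 8].
All classes full (size 3)? YES. All classes cover every point? YES.
Resolvable? YES.

YES


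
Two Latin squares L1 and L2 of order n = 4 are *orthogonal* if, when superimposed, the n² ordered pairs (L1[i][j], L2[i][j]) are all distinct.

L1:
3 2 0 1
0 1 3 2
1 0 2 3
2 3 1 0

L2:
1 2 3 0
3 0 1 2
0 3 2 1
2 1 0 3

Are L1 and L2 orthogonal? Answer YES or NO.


Form the n² = 16 superimposed pairs (L1[i][j], L2[i][j]), row by row (rows and columns indexed from 0):
row 0: (3,1) (2,2) (0,3) (1,0)
row 1: (0,3) (1,0) (3,1) (2,2)
row 2: (1,0) (0,3) (2,2) (3,1)
row 3: (2,2) (3,1) (1,0) (0,3)
Orthogonality requires all 16 pairs distinct.
But the pair (0,3) repeats: cell (0,2) has L1 = 0, L2 = 3, and cell (1,0) has L1 = 0, L2 = 3.
A repeated pair means some other pair never occurs (only 4 distinct pairs out of 16), so the squares are not orthogonal.
Conclusion: NO.

NO


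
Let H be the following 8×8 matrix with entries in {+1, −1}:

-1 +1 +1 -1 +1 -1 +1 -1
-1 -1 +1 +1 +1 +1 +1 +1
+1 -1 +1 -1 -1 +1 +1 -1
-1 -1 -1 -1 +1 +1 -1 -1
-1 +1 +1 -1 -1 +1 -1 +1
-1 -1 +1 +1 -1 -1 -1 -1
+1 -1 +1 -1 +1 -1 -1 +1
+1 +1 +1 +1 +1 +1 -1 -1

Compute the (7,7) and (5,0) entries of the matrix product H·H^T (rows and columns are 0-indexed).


Row 0 of H: [-1, 1, 1, -1, 1, -1, 1, -1].
Row 5 of H: [-1, -1, 1, 1, -1, -1, -1, -1].
Row 7 of H: [1, 1, 1, 1, 1, 1, -1, -1].
(H·H^T)[7][7] = Σ_j H[7][j]·H[7][j] = (1)² + (1)² + (1)² + (1)² + (1)² + (1)² + (-1)² + (-1)² = 1 + 1 + 1 + 1 + 1 + 1 + 1 + 1 = 8.
(H·H^T)[5][0] = Σ_j H[5][j]·H[0][j] = (-1)·(-1) + (-1)·(1) + (1)·(1) + (1)·(-1) + (-1)·(1) + (-1)·(-1) + (-1)·(1) + (-1)·(-1) = 1 + -1 + 1 + -1 + -1 + 1 + -1 + 1 = 0.
So rows 5 and 0 are orthogonal; the diagonal entry equals n = 8.

(7,7) entry = 8; (5,0) entry = 0.


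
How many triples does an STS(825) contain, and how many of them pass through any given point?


An STS(v) is a 2-(v, 3, 1) BIBD: block size k = 3, λ = 1.
Replication: r(k − 1) = λ(v − 1) ⇒ r·2 = 825 − 1 = 824 ⇒ r = 412.
Block count: bk = vr ⇒ b·3 = 825·412 = 339900 ⇒ b = 113300.

r = 412, b = 113300.


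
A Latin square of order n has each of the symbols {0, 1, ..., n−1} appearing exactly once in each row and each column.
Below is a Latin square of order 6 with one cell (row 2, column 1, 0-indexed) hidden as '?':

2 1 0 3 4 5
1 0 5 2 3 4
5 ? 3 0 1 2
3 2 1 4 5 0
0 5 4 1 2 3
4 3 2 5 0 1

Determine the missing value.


Row 2 contains symbols [0, 1, 2, 3, 5] — missing [4].
Column 1 contains symbols [0, 1, 2, 3, 5] — missing [4].
The missing symbol must appear in both missing sets; intersection = [4].
Therefore the hidden value is 4.

Missing value = 4.


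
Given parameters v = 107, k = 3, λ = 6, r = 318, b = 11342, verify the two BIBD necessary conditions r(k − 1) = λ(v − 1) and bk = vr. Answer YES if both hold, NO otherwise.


Condition (i): r(k − 1) = 318·2 = 636; λ(v − 1) = 6·106 = 636. Match? YES.
Condition (ii): bk = 11342·3 = 34026; vr = 107·318 = 34026. Match? YES.
Both conditions hold? YES.

YES


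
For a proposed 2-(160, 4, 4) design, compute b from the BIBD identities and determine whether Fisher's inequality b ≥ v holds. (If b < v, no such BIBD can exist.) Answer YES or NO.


r = λ(v − 1)/(k − 1) = 4·159/3 = 212.
b = vr/k = 160·212/4 = 8480.
Fisher's inequality: b ≥ v ⇔ 8480 ≥ 160? YES.

YES


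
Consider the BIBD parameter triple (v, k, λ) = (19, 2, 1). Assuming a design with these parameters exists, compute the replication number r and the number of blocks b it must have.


Any 2-(v, k, λ) BIBD satisfies two necessary conditions:
  (i)  Each point sits in r blocks, and counting incidences through any fixed point gives r(k − 1) = λ(v − 1), so r = λ(v − 1)/(k − 1).
  (ii) Total incidences bk = vr, so b = vr/k.
Step 1: r = λ(v − 1)/(k − 1) = 1·(19 − 1)/(2 − 1) = 1·18/1 = 18/1 = 18.
Step 2: b = vr/k = 19·18/2 = 342/2 = 171.
Check integrality: r = 18 ∈ Z ✓, b = 171 ∈ Z ✓.
(These identities are necessary conditions: they determine r and b for any design with these parameters, but do not by themselves prove that one exists.)

r = 18, b = 171.


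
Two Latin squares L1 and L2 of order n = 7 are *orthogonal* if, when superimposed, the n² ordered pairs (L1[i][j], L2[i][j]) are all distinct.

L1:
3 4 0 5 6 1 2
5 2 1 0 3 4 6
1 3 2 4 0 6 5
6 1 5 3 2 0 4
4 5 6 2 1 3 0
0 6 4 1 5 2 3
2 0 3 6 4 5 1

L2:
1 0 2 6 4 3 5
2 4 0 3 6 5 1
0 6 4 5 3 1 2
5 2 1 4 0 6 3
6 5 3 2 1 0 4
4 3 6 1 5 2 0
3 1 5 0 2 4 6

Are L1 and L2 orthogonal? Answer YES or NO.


Form the n² = 49 superimposed pairs (L1[i][j], L2[i][j]), row by row (rows and columns indexed from 0):
row 0: (3,1) (4,0) (0,2) (5,6) (6,4) (1,3) (2,5)
row 1: (5,2) (2,4) (1,0) (0,3) (3,6) (4,5) (6,1)
row 2: (1,0) (3,6) (2,4) (4,5) (0,3) (6,1) (5,2)
row 3: (6,5) (1,2) (5,1) (3,4) (2,0) (0,6) (4,3)
row 4: (4,6) (5,5) (6,3) (2,2) (1,1) (3,0) (0,4)
row 5: (0,4) (6,3) (4,6) (1,1) (5,5) (2,2) (3,0)
row 6: (2,3) (0,1) (3,5) (6,0) (4,2) (5,4) (1,6)
Orthogonality requires all 49 pairs distinct.
But the pair (1,0) repeats: cell (1,2) has L1 = 1, L2 = 0, and cell (2,0) has L1 = 1, L2 = 0.
A repeated pair means some other pair never occurs (only 35 distinct pairs out of 49), so the squares are not orthogonal.
Conclusion: NO.

NO


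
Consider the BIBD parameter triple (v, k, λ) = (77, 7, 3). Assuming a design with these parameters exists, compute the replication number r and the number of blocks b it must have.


Any 2-(v, k, λ) BIBD satisfies two necessary conditions:
  (i)  Each point sits in r blocks, and counting incidences through any fixed point gives r(k − 1) = λ(v − 1), so r = λ(v − 1)/(k − 1).
  (ii) Total incidences bk = vr, so b = vr/k.
Step 1: r = λ(v − 1)/(k − 1) = 3·(77 − 1)/(7 − 1) = 3·76/6 = 228/6 = 38.
Step 2: b = vr/k = 77·38/7 = 2926/7 = 418.
Check integrality: r = 38 ∈ Z ✓, b = 418 ∈ Z ✓.
(These identities are necessary conditions: they determine r and b for any design with these parameters, but do not by themselves prove that one exists.)

r = 38, b = 418.


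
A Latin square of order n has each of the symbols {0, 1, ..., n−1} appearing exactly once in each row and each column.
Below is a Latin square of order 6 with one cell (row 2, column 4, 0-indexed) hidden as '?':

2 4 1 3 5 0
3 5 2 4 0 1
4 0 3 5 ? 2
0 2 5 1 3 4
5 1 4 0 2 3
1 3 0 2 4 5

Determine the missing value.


Row 2 contains symbols [0, 2, 3, 4, 5] — missing [1].
Column 4 contains symbols [0, 2, 3, 4, 5] — missing [1].
The missing symbol must appear in both missing sets; intersection = [1].
Therefore the hidden value is 1.

Missing value = 1.


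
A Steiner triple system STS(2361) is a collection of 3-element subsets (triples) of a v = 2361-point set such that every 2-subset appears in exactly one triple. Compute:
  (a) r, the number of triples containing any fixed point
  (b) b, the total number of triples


An STS(v) is a 2-(v, 3, 1) BIBD: block size k = 3, λ = 1.
Replication: r(k − 1) = λ(v − 1) ⇒ r·2 = 2361 − 1 = 2360 ⇒ r = 1180.
Block count: bk = vr ⇒ b·3 = 2361·1180 = 2785980 ⇒ b = 928660.
(Check via b = v(v − 1)/6 = 2361·2360/6 = 5571960/6 = 928660.)

r = 1180, b = 928660.


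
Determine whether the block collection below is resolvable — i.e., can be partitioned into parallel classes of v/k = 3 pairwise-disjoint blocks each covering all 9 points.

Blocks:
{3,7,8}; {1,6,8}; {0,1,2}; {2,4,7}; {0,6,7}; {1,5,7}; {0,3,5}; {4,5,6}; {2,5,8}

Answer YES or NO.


v = 9, block size k = 3, number of blocks = 9.
For resolvability, blocks must partition into parallel classes of size v/k = 3.
Total blocks must therefore be a multiple of 3: 9 = 3·3 + 0 ⇒ divisible ✓.
Consider block {0,6,7}. The only other block(s) in the collection disjoint from it are {2,5,8} — just 1 block(s). Any parallel class containing {0,6,7} would need 2 other blocks each disjoint from it, so no parallel class of size 3 can contain {0,6,7}.
Since every block must belong to some parallel class in a resolution, the collection cannot be partitioned into parallel classes.
Resolvable? NO.

NO


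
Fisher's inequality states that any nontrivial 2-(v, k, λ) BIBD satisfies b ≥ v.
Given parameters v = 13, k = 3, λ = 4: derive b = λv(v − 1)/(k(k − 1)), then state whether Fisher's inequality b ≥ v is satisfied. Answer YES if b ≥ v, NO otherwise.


b = λv(v − 1)/(k(k − 1)) = 4·13·12/(3·2) = 624/6 = 104.
Compare with v = 13: b ≥ v, so Fisher's inequality holds.

YES


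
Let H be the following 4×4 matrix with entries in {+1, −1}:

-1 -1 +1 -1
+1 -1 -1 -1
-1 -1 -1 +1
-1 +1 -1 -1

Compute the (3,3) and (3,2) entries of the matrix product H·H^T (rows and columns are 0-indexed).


Row 2 of H: [-1, -1, -1, 1].
Row 3 of H: [-1, 1, -1, -1].
(H·H^T)[3][3] = Σ_j H[3][j]·H[3][j] = (-1)² + (1)² + (-1)² + (-1)² = 1 + 1 + 1 + 1 = 4.
(H·H^T)[3][2] = Σ_j H[3][j]·H[2][j] = (-1)·(-1) + (1)·(-1) + (-1)·(-1) + (-1)·(1) = 1 + -1 + 1 + -1 = 0.
So rows 3 and 2 are orthogonal; the diagonal entry equals n = 4.

(3,3) entry = 4; (3,2) entry = 0.


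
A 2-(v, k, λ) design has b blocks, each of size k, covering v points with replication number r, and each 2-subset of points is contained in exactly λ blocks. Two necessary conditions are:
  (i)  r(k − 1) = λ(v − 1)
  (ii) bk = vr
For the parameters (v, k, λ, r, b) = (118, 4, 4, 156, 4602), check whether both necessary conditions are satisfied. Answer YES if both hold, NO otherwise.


Condition (i): r(k − 1) = 156·3 = 468; λ(v − 1) = 4·117 = 468. Match? YES.
Condition (ii): bk = 4602·4 = 18408; vr = 118·156 = 18408. Match? YES.
Both conditions hold? YES.

YES


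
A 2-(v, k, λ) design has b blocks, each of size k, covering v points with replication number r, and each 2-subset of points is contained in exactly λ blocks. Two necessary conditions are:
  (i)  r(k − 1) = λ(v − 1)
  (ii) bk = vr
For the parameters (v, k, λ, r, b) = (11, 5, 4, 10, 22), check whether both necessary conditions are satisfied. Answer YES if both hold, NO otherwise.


Condition (i): r(k − 1) = 10·4 = 40; λ(v − 1) = 4·10 = 40. Match? YES.
Condition (ii): bk = 22·5 = 110; vr = 11·10 = 110. Match? YES.
Both conditions hold? YES.

YES


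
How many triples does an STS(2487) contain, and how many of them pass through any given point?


An STS(v) is a 2-(v, 3, 1) BIBD: block size k = 3, λ = 1.
Replication: r(k − 1) = λ(v − 1) ⇒ r·2 = 2487 − 1 = 2486 ⇒ r = 1243.
Block count: bk = vr ⇒ b·3 = 2487·1243 = 3091341 ⇒ b = 1030447.
(Check via b = v(v − 1)/6 = 2487·2486/6 = 6182682/6 = 1030447.)

r = 1243, b = 1030447.


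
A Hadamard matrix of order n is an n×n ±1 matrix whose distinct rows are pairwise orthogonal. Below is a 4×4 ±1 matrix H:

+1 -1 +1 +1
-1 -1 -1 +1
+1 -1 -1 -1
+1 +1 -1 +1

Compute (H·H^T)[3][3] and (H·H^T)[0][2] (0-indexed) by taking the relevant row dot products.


Row 0 of H: [1, -1, 1, 1].
Row 2 of H: [1, -1, -1, -1].
Row 3 of H: [1, 1, -1, 1].
(H·H^T)[3][3] = Σ_j H[3][j]·H[3][j] = (1)² + (1)² + (-1)² + (1)² = 1 + 1 + 1 + 1 = 4.
(H·H^T)[0][2] = Σ_j H[0][j]·H[2][j] = (1)·(1) + (-1)·(-1) + (1)·(-1) + (1)·(-1) = 1 + 1 + -1 + -1 = 0.
So rows 0 and 2 are orthogonal; the diagonal entry equals n = 4.

(3,3) entry = 4; (0,2) entry = 0.


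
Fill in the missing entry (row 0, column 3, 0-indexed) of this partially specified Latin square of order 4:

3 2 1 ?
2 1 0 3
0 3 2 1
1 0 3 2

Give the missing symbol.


Row 0 contains symbols [1, 2, 3] — missing [0].
Column 3 contains symbols [1, 2, 3] — missing [0].
The missing symbol must appear in both missing sets; intersection = [0].
Therefore the hidden value is 0.

Missing value = 0.


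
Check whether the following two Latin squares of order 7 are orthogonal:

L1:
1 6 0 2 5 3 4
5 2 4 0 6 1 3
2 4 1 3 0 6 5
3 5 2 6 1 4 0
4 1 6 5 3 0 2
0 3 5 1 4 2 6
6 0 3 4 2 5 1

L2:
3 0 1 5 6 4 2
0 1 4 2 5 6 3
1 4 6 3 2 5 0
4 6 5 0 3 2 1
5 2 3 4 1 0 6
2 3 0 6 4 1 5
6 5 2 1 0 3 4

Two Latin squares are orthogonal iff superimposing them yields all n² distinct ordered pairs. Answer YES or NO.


Form the n² = 49 superimposed pairs (L1[i][j], L2[i][j]), row by row (rows and columns indexed from 0):
row 0: (1,3) (6,0) (0,1) (2,5) (5,6) (3,4) (4,2)
row 1: (5,0) (2,1) (4,4) (0,2) (6,5) (1,6) (3,3)
row 2: (2,1) (4,4) (1,6) (3,3) (0,2) (6,5) (5,0)
row 3: (3,4) (5,6) (2,5) (6,0) (1,3) (4,2) (0,1)
row 4: (4,5) (1,2) (6,3) (5,4) (3,1) (0,0) (2,6)
row 5: (0,2) (3,3) (5,0) (1,6) (4,4) (2,1) (6,5)
row 6: (6,6) (0,5) (3,2) (4,1) (2,0) (5,3) (1,4)
Orthogonality requires all 49 pairs distinct.
But the pair (2,1) repeats: cell (1,1) has L1 = 2, L2 = 1, and cell (2,0) has L1 = 2, L2 = 1.
A repeated pair means some other pair never occurs (only 28 distinct pairs out of 49), so the squares are not orthogonal.
Conclusion: NO.

NO


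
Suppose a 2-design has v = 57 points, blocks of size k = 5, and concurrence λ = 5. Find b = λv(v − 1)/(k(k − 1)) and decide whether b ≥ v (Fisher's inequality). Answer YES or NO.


b = λv(v − 1)/(k(k − 1)) = 5·57·56/(5·4) = 15960/20 = 798.
Compare with v = 57: b ≥ v, so Fisher's inequality holds.

YES


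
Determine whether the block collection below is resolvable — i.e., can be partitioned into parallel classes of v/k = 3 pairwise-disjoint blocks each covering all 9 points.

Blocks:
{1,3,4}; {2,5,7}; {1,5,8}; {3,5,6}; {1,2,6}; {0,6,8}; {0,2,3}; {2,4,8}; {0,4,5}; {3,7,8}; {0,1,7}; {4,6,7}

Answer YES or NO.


v = 9, block size k = 3, number of blocks = 12.
For resolvability, blocks must partition into parallel classes of size v/k = 3.
Total blocks must therefore be a multiple of 3: 12 = 3·4 + 0 ⇒ divisible ✓.
Greedy packing gives 4 candidate class(es). Each should be a full parallel class (size 3, covers all 9 points).
  Class 1 (3 blocks): {1,3,4}; {2,5,7}; {0,6,8}. Points covered: [0, 1, 2, 3, 4, 5, 6, 7, 8].
  Class 2 (3 blocks): {1,5,8}; {0,2,3}; {4,6,7}. Points covered: [0, 1, 2, 3, 4, 5, 6, 7, 8].
  Class 3 (3 blocks): {3,5,6}; {2,4,8}; {0,1,7}. Points covered: [0, 1, 2, 3, 4, 5, 6, 7, 8].
  Class 4 (3 blocks): {1,2,6}; {0,4,5}; {3,7,8}. Points covered: [0, 1, 2, 3, 4, 5, 6, 7, 8].
All classes full (size 3)? YES. All classes cover every point? YES.
Resolvable? YES.

YES
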